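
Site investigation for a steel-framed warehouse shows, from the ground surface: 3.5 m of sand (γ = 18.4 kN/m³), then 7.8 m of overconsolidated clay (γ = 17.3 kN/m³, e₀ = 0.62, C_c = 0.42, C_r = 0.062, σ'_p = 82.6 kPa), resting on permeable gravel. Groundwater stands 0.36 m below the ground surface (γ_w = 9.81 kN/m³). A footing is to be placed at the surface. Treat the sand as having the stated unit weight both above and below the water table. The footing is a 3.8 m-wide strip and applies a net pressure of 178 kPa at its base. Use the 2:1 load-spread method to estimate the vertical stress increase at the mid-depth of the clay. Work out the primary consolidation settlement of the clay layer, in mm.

Mid-depth of clay below the ground surface: z = 3.5 + 7.8/2 = 7.4 m.
Total vertical stress at mid-clay: σ_v = 18.4×3.5 + 17.3×3.9 = 131.87 kPa.
Pore pressure: u = 9.81×(7.4 − 0.36) = 69.062 kPa.
Initial effective stress: σ'_0 = σ_v − u = 131.87 − 69.062 = 62.808 kPa.
Stress increase at mid-clay by the 2:1 spreading method:
Δσ = qB/(B+z) = 178×3.8/(3.8+7.4) = 60.393 kPa
Final effective stress: σ'_f = 62.808 + 60.393 = 123.2 kPa.
σ'_f = 123.2 > σ'_p = 82.6 kPa, so the stress path crosses the preconsolidation pressure — recompression up to σ'_p, then virgin compression beyond:
S_c = H/(1+e₀)·[C_r·log₁₀(σ'_p/σ'_0) + C_c·log₁₀(σ'_f/σ'_p)]
    = 7.8/1.62 × [0.062×log₁₀(82.6/62.808) + 0.42×log₁₀(123.2/82.6)]
    = 4.8148 × [0.0073758 + 0.072925] = 0.3866 m

S_c ≈ 387 mm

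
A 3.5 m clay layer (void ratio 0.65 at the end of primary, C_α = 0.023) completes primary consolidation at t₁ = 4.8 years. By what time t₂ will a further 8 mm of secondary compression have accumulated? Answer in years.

S_s = C_α·H/(1+e_p)·log₁₀(t₂/t₁) ⇒ log₁₀(t₂/t₁) = S_s·(1+e_p)/(C_α·H).
log₁₀(t₂/t₁) = 0.008 × (1+0.65) / (0.023×3.5) = 0.164
t₂ = t₁ × 10^0.164 = 4.8 × 1.459 = 7.002 years

t₂ ≈ 7 years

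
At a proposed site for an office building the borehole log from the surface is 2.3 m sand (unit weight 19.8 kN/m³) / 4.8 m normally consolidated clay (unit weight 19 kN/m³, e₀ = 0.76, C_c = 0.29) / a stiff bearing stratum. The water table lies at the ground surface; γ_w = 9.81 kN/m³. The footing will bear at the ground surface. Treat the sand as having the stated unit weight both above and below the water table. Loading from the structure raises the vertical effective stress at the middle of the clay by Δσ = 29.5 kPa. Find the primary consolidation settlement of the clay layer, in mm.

Mid-depth of clay below the ground surface: z = 2.3 + 4.8/2 = 4.7 m.
Total vertical stress at mid-clay: σ_v = 19.8×2.3 + 19×2.4 = 91.14 kPa.
Pore pressure: u = 9.81×(4.7 − 0) = 46.107 kPa.
Initial effective stress: σ'_0 = σ_v − u = 91.14 − 46.107 = 45.033 kPa.
Final effective stress: σ'_f = σ'_0 + Δσ = 45.033 + 29.5 = 74.533 kPa.
Normally consolidated clay, so the full stress increment lies on the virgin compression line:
S_c = C_c·H/(1+e₀)·log₁₀(σ'_f/σ'_0) = 0.29×4.8/(1+0.76)×log₁₀(74.533/45.033)
    = 0.79091 × 0.21882 = 0.1731 m

S_c ≈ 173 mm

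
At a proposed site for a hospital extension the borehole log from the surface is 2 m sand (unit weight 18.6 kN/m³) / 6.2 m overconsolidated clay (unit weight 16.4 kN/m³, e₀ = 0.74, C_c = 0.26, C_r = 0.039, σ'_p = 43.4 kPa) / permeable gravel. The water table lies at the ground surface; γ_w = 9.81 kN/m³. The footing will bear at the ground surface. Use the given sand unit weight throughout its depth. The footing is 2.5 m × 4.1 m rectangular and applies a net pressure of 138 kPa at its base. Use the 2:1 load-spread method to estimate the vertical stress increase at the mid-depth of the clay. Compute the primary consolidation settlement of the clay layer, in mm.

S_c ≈ 126 mm

Mid-depth of clay below the ground surface: z = 2 + 6.2/2 = 5.1 m.
Total vertical stress at mid-clay: σ_v = 18.6×2 + 16.4×3.1 = 88.04 kPa.
Pore pressure: u = 9.81×(5.1 − 0) = 50.031 kPa.
Initial effective stress: σ'_0 = σ_v − u = 88.04 − 50.031 = 38.009 kPa.
Stress increase at mid-clay by the 2:1 spreading method:
Δσ = qBL/((B+z)(L+z)) = 138×2.5×4.1/((2.5+5.1)(4.1+5.1)) = 20.23 kPa
Final effective stress: σ'_f = 38.009 + 20.23 = 58.239 kPa.
σ'_f = 58.239 > σ'_p = 43.4 kPa, so the stress path crosses the preconsolidation pressure — recompression up to σ'_p, then virgin compression beyond:
S_c = H/(1+e₀)·[C_r·log₁₀(σ'_p/σ'_0) + C_c·log₁₀(σ'_f/σ'_p)]
    = 6.2/1.74 × [0.039×log₁₀(43.4/38.009) + 0.26×log₁₀(58.239/43.4)]
    = 3.5632 × [0.0022465 + 0.033208] = 0.1263 m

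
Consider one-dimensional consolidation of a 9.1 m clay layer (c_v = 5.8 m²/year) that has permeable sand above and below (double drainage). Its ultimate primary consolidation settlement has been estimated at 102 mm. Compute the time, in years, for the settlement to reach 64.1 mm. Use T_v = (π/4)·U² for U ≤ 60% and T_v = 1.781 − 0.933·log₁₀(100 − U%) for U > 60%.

t ≈ 1.13 years

Drainage path length: H_d = H/2 = 4.55 m (double drainage).
U = S(t)/S_ult = 64.1/102 = 0.6284.
U > 60%: T_v = 1.781 − 0.933·log₁₀(100 − 62.843) = 0.31615.
t = T_v·H_d²/c_v = 0.31615×4.55²/5.8 = 1.128 years.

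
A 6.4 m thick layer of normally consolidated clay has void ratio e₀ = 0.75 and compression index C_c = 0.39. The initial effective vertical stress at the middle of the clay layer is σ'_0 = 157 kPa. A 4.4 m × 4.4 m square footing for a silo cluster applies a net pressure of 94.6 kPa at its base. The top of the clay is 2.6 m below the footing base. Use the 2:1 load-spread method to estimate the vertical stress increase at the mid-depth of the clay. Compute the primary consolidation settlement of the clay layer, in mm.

S_c ≈ 65.8 mm

Mid-depth of clay below the footing base: z = 2.6 + 6.4/2 = 5.8 m.
Stress increase at mid-clay by the 2:1 spreading method:
Δσ = qBL/((B+z)(L+z)) = 94.6×4.4×4.4/((4.4+5.8)(4.4+5.8)) = 17.603 kPa
Final effective stress: σ'_f = σ'_0 + Δσ = 157 + 17.603 = 174.6 kPa.
Normally consolidated clay, so the full stress increment lies on the virgin compression line:
S_c = C_c·H/(1+e₀)·log₁₀(σ'_f/σ'_0) = 0.39×6.4/(1+0.75)×log₁₀(174.6/157)
    = 1.4263 × 0.046145 = 0.06582 m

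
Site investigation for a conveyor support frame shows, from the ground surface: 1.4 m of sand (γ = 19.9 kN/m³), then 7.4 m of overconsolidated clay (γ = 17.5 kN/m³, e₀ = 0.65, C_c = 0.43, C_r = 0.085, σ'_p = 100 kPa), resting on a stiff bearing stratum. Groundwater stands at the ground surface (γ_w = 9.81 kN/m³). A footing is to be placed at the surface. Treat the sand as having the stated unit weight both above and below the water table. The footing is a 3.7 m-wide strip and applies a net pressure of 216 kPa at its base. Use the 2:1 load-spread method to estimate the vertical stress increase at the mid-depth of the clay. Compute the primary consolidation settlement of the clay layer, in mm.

S_c ≈ 383 mm

Mid-depth of clay below the ground surface: z = 1.4 + 7.4/2 = 5.1 m.
Total vertical stress at mid-clay: σ_v = 19.9×1.4 + 17.5×3.7 = 92.61 kPa.
Pore pressure: u = 9.81×(5.1 − 0) = 50.031 kPa.
Initial effective stress: σ'_0 = σ_v − u = 92.61 − 50.031 = 42.579 kPa.
Stress increase at mid-clay by the 2:1 spreading method:
Δσ = qB/(B+z) = 216×3.7/(3.7+5.1) = 90.818 kPa
Final effective stress: σ'_f = 42.579 + 90.818 = 133.4 kPa.
σ'_f = 133.4 > σ'_p = 100 kPa, so the stress path crosses the preconsolidation pressure — recompression up to σ'_p, then virgin compression beyond:
S_c = H/(1+e₀)·[C_r·log₁₀(σ'_p/σ'_0) + C_c·log₁₀(σ'_f/σ'_p)]
    = 7.4/1.65 × [0.085×log₁₀(100/42.579) + 0.43×log₁₀(133.4/100)]
    = 4.4848 × [0.031518 + 0.053817] = 0.3827 m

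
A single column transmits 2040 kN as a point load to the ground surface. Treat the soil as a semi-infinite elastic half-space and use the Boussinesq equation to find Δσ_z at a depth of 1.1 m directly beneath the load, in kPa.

Δσ_z ≈ 805 kPa

Boussinesq vertical stress below a point load on an elastic half-space:
Δσ_z = 3P/(2πz²) · [1 + (r/z)²]^(−5/2)
r/z = 0/1.1 = 0; [1+(r/z)²]^(−5/2) = 1.
Δσ_z = 3×2040/(2π×1.1²) × 1 = 804.98 × 1 = 805 kPa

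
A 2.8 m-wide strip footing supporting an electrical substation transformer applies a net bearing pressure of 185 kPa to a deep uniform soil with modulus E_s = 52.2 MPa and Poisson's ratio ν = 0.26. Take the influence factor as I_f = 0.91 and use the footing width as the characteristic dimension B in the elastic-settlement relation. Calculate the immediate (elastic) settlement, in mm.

Immediate (elastic) settlement: S_e = q·B·(1−ν²)/E_s · I_f.
E_s = 52.2 MPa = 52200 kPa.
S_e = 185 × 2.8 × (1 − 0.26²) / 52200 × 0.91
    = 185 × 2.8 × 0.9324 / 52200 × 0.91
    = 0.00842 m = 8.42 mm

S_e ≈ 8.42 mm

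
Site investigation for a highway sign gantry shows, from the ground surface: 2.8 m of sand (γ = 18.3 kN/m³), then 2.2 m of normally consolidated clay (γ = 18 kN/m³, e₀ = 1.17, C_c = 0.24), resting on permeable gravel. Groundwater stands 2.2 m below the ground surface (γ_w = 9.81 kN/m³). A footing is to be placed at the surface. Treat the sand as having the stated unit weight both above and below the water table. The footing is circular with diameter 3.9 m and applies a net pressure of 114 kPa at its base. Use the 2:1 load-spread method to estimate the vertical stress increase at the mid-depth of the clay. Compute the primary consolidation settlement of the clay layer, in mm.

S_c ≈ 44.5 mm

Mid-depth of clay below the ground surface: z = 2.8 + 2.2/2 = 3.9 m.
Total vertical stress at mid-clay: σ_v = 18.3×2.8 + 18×1.1 = 71.04 kPa.
Pore pressure: u = 9.81×(3.9 − 2.2) = 16.677 kPa.
Initial effective stress: σ'_0 = σ_v − u = 71.04 − 16.677 = 54.363 kPa.
Stress increase at mid-clay by the 2:1 spreading method:
Δσ ≈ qD²/(D+z)² = 114×3.9²/(3.9+3.9)² = 28.5 kPa
Final effective stress: σ'_f = σ'_0 + Δσ = 54.363 + 28.5 = 82.863 kPa.
Normally consolidated clay, so the full stress increment lies on the virgin compression line:
S_c = C_c·H/(1+e₀)·log₁₀(σ'_f/σ'_0) = 0.24×2.2/(1+1.17)×log₁₀(82.863/54.363)
    = 0.24332 × 0.18306 = 0.04454 m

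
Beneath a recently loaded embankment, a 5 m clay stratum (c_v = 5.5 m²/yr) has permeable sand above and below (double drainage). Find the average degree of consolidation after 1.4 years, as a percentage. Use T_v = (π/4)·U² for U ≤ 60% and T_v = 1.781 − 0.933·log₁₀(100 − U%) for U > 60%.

Drainage path length: H_d = H/2 = 2.5 m (double drainage).
T_v = c_v·t/H_d² = 5.5×1.4/2.5² = 1.232.
T_v = 1.232 corresponds to the U > 60% branch:
U = 1 − 10^((1.781 − T_v)/0.933)/100 = 0.9612

U ≈ 96.1 %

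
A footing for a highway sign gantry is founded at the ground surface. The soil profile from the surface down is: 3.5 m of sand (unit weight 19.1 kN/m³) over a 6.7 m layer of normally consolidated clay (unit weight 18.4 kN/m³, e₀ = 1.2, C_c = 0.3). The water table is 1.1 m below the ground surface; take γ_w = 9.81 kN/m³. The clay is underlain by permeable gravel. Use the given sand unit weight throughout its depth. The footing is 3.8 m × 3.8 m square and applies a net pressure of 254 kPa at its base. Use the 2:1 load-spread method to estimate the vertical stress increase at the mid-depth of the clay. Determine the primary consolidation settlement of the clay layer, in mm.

S_c ≈ 147 mm

Mid-depth of clay below the ground surface: z = 3.5 + 6.7/2 = 6.85 m.
Total vertical stress at mid-clay: σ_v = 19.1×3.5 + 18.4×3.35 = 128.49 kPa.
Pore pressure: u = 9.81×(6.85 − 1.1) = 56.408 kPa.
Initial effective stress: σ'_0 = σ_v − u = 128.49 − 56.408 = 72.082 kPa.
Stress increase at mid-clay by the 2:1 spreading method:
Δσ = qBL/((B+z)(L+z)) = 254×3.8×3.8/((3.8+6.85)(3.8+6.85)) = 32.337 kPa
Final effective stress: σ'_f = σ'_0 + Δσ = 72.082 + 32.337 = 104.42 kPa.
Normally consolidated clay, so the full stress increment lies on the virgin compression line:
S_c = C_c·H/(1+e₀)·log₁₀(σ'_f/σ'_0) = 0.3×6.7/(1+1.2)×log₁₀(104.42/72.082)
    = 0.91364 × 0.16096 = 0.1471 m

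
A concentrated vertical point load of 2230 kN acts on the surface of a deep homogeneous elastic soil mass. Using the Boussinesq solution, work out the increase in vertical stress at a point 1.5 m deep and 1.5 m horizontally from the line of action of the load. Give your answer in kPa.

Δσ_z ≈ 83.7 kPa

Boussinesq vertical stress below a point load on an elastic half-space:
Δσ_z = 3P/(2πz²) · [1 + (r/z)²]^(−5/2)
r/z = 1.5/1.5 = 1; [1+(r/z)²]^(−5/2) = 0.17678.
Δσ_z = 3×2230/(2π×1.5²) × 0.17678 = 473.22 × 0.17678 = 83.66 kPa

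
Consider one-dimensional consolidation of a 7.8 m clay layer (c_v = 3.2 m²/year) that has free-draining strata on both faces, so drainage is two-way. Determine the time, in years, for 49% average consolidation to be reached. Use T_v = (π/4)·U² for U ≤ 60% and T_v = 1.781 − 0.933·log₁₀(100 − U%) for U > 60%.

Drainage path length: H_d = H/2 = 3.9 m (double drainage).
U ≤ 60%: T_v = (π/4)·U² = (π/4)×0.49² = 0.18857.
t = T_v·H_d²/c_v = 0.18857×3.9²/3.2 = 0.8963 years.

t ≈ 0.896 years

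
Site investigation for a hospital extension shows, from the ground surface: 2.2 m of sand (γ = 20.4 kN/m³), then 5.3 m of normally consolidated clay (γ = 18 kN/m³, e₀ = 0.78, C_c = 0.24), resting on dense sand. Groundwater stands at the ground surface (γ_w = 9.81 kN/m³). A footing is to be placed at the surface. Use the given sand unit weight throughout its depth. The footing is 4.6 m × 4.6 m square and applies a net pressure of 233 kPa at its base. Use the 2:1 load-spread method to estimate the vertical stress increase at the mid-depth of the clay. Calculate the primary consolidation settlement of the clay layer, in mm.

S_c ≈ 248 mm

Mid-depth of clay below the ground surface: z = 2.2 + 5.3/2 = 4.85 m.
Total vertical stress at mid-clay: σ_v = 20.4×2.2 + 18×2.65 = 92.58 kPa.
Pore pressure: u = 9.81×(4.85 − 0) = 47.578 kPa.
Initial effective stress: σ'_0 = σ_v − u = 92.58 − 47.578 = 45.002 kPa.
Stress increase at mid-clay by the 2:1 spreading method:
Δσ = qBL/((B+z)(L+z)) = 233×4.6×4.6/((4.6+4.85)(4.6+4.85)) = 55.209 kPa
Final effective stress: σ'_f = σ'_0 + Δσ = 45.002 + 55.209 = 100.21 kPa.
Normally consolidated clay, so the full stress increment lies on the virgin compression line:
S_c = C_c·H/(1+e₀)·log₁₀(σ'_f/σ'_0) = 0.24×5.3/(1+0.78)×log₁₀(100.21/45.002)
    = 0.71461 × 0.34768 = 0.2485 m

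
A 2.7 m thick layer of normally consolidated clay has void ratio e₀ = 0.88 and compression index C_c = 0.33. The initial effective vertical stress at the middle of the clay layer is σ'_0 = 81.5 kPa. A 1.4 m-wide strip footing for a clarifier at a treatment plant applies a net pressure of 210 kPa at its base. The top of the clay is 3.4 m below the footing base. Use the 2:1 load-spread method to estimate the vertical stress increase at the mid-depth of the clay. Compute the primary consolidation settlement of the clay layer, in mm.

Mid-depth of clay below the footing base: z = 3.4 + 2.7/2 = 4.75 m.
Stress increase at mid-clay by the 2:1 spreading method:
Δσ = qB/(B+z) = 210×1.4/(1.4+4.75) = 47.805 kPa
Final effective stress: σ'_f = σ'_0 + Δσ = 81.5 + 47.805 = 129.31 kPa.
Normally consolidated clay, so the full stress increment lies on the virgin compression line:
S_c = C_c·H/(1+e₀)·log₁₀(σ'_f/σ'_0) = 0.33×2.7/(1+0.88)×log₁₀(129.31/81.5)
    = 0.47394 × 0.20047 = 0.09501 m

S_c ≈ 95 mm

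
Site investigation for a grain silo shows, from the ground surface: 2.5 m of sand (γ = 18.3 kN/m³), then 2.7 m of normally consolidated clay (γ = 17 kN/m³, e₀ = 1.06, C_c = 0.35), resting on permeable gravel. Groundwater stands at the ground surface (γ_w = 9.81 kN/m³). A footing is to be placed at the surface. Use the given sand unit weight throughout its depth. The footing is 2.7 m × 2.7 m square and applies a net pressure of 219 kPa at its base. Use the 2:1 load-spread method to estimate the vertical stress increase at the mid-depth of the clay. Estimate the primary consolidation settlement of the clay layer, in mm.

Mid-depth of clay below the ground surface: z = 2.5 + 2.7/2 = 3.85 m.
Total vertical stress at mid-clay: σ_v = 18.3×2.5 + 17×1.35 = 68.7 kPa.
Pore pressure: u = 9.81×(3.85 − 0) = 37.769 kPa.
Initial effective stress: σ'_0 = σ_v − u = 68.7 − 37.769 = 30.931 kPa.
Stress increase at mid-clay by the 2:1 spreading method:
Δσ = qBL/((B+z)(L+z)) = 219×2.7×2.7/((2.7+3.85)(2.7+3.85)) = 37.213 kPa
Final effective stress: σ'_f = σ'_0 + Δσ = 30.931 + 37.213 = 68.144 kPa.
Normally consolidated clay, so the full stress increment lies on the virgin compression line:
S_c = C_c·H/(1+e₀)·log₁₀(σ'_f/σ'_0) = 0.35×2.7/(1+1.06)×log₁₀(68.144/30.931)
    = 0.45874 × 0.34303 = 0.1574 m

S_c ≈ 157 mm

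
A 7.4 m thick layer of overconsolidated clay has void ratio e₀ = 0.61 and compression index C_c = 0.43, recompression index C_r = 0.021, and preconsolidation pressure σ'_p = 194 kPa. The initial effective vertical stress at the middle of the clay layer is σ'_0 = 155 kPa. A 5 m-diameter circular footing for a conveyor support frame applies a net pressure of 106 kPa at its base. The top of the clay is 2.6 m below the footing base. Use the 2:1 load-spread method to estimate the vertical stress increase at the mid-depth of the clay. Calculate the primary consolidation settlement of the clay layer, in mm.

Mid-depth of clay below the footing base: z = 2.6 + 7.4/2 = 6.3 m.
Stress increase at mid-clay by the 2:1 spreading method:
Δσ ≈ qD²/(D+z)² = 106×5²/(5+6.3)² = 20.753 kPa
Final effective stress: σ'_f = 155 + 20.753 = 175.75 kPa.
σ'_f = 175.75 ≤ σ'_p = 194 kPa, so the clay remains overconsolidated and only the recompression index applies:
S_c = C_r·H/(1+e₀)·log₁₀(σ'_f/σ'_0) = 0.021×7.4/1.61×log₁₀(175.75/155)
    = 0.096522 × 0.054564 = 0.005267 m

S_c ≈ 5.27 mm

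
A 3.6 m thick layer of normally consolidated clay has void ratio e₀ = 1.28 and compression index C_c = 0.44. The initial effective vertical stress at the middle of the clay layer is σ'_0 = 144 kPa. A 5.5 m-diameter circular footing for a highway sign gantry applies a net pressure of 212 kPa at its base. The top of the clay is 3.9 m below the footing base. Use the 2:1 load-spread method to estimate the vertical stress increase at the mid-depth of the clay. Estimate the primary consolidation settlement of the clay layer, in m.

S_c ≈ 0.0917 m

Mid-depth of clay below the footing base: z = 3.9 + 3.6/2 = 5.7 m.
Stress increase at mid-clay by the 2:1 spreading method:
Δσ ≈ qD²/(D+z)² = 212×5.5²/(5.5+5.7)² = 51.124 kPa
Final effective stress: σ'_f = σ'_0 + Δσ = 144 + 51.124 = 195.12 kPa.
Normally consolidated clay, so the full stress increment lies on the virgin compression line:
S_c = C_c·H/(1+e₀)·log₁₀(σ'_f/σ'_0) = 0.44×3.6/(1+1.28)×log₁₀(195.12/144)
    = 0.69474 × 0.13194 = 0.09166 m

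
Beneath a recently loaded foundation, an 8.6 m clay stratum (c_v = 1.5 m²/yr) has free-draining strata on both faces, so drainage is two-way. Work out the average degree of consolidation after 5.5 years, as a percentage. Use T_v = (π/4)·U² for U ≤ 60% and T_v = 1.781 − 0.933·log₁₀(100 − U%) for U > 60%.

U ≈ 73 %

Drainage path length: H_d = H/2 = 4.3 m (double drainage).
T_v = c_v·t/H_d² = 1.5×5.5/4.3² = 0.44619.
T_v = 0.44619 corresponds to the U > 60% branch:
U = 1 − 10^((1.781 − T_v)/0.933)/100 = 0.7304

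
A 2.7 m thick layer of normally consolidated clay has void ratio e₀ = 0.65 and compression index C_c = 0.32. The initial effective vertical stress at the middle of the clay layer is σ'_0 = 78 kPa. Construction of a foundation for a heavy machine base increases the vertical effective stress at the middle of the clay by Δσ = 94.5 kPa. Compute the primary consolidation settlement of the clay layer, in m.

S_c ≈ 0.18 m

Final effective stress: σ'_f = σ'_0 + Δσ = 78 + 94.5 = 172.5 kPa.
Normally consolidated clay, so the full stress increment lies on the virgin compression line:
S_c = C_c·H/(1+e₀)·log₁₀(σ'_f/σ'_0) = 0.32×2.7/(1+0.65)×log₁₀(172.5/78)
    = 0.52364 × 0.34469 = 0.1805 m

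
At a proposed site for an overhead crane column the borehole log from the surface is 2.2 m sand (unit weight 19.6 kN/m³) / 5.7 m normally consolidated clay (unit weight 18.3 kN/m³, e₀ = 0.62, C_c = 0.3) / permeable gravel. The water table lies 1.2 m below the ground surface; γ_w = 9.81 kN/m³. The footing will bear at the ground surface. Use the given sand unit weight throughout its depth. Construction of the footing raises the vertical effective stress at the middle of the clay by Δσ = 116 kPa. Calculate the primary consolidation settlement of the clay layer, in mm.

S_c ≈ 506 mm

Mid-depth of clay below the ground surface: z = 2.2 + 5.7/2 = 5.05 m.
Total vertical stress at mid-clay: σ_v = 19.6×2.2 + 18.3×2.85 = 95.275 kPa.
Pore pressure: u = 9.81×(5.05 − 1.2) = 37.769 kPa.
Initial effective stress: σ'_0 = σ_v − u = 95.275 − 37.769 = 57.506 kPa.
Final effective stress: σ'_f = σ'_0 + Δσ = 57.506 + 116 = 173.51 kPa.
Normally consolidated clay, so the full stress increment lies on the virgin compression line:
S_c = C_c·H/(1+e₀)·log₁₀(σ'_f/σ'_0) = 0.3×5.7/(1+0.62)×log₁₀(173.51/57.506)
    = 1.0556 × 0.47961 = 0.5063 m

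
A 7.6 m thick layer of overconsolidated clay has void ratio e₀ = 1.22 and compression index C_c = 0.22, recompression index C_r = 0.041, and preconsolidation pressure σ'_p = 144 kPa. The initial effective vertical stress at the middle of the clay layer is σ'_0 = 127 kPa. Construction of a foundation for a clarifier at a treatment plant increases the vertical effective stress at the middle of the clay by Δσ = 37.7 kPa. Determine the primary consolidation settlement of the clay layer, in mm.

S_c ≈ 51.6 mm

Final effective stress: σ'_f = 127 + 37.7 = 164.7 kPa.
σ'_f = 164.7 > σ'_p = 144 kPa, so the stress path crosses the preconsolidation pressure — recompression up to σ'_p, then virgin compression beyond:
S_c = H/(1+e₀)·[C_r·log₁₀(σ'_p/σ'_0) + C_c·log₁₀(σ'_f/σ'_p)]
    = 7.6/2.22 × [0.041×log₁₀(144/127) + 0.22×log₁₀(164.7/144)]
    = 3.4234 × [0.0022369 + 0.012833] = 0.05159 m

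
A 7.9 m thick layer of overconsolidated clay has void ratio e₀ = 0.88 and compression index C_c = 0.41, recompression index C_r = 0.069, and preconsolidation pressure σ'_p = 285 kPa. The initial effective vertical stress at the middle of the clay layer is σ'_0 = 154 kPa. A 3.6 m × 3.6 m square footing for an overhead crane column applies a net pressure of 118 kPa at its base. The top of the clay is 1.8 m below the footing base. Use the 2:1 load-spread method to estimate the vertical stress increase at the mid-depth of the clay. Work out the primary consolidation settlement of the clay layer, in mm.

S_c ≈ 13.5 mm

Mid-depth of clay below the footing base: z = 1.8 + 7.9/2 = 5.75 m.
Stress increase at mid-clay by the 2:1 spreading method:
Δσ = qBL/((B+z)(L+z)) = 118×3.6×3.6/((3.6+5.75)(3.6+5.75)) = 17.493 kPa
Final effective stress: σ'_f = 154 + 17.493 = 171.49 kPa.
σ'_f = 171.49 ≤ σ'_p = 285 kPa, so the clay remains overconsolidated and only the recompression index applies:
S_c = C_r·H/(1+e₀)·log₁₀(σ'_f/σ'_0) = 0.069×7.9/1.88×log₁₀(171.49/154)
    = 0.28994 × 0.046718 = 0.01355 m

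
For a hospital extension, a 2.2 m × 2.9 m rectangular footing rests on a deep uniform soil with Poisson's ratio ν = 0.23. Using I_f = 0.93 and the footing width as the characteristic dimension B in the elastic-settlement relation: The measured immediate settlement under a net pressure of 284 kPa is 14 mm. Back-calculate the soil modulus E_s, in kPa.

E_s ≈ 39300 kPa

S_e = q·B·(1−ν²)/E_s · I_f  ⇒  E_s = q·B·(1−ν²)·I_f / S_e.
E_s = 284 × 2.2 × 0.9471 × 0.93 / 0.014 = 39310 kPa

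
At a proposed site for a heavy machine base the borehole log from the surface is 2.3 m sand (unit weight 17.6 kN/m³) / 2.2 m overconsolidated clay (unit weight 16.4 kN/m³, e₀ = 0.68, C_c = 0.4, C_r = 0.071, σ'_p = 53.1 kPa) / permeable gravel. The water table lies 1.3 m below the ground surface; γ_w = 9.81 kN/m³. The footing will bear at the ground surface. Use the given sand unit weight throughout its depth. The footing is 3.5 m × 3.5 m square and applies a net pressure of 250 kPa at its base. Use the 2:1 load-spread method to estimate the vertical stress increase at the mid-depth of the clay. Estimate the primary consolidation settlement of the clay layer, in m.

S_c ≈ 0.163 m

Mid-depth of clay below the ground surface: z = 2.3 + 2.2/2 = 3.4 m.
Total vertical stress at mid-clay: σ_v = 17.6×2.3 + 16.4×1.1 = 58.52 kPa.
Pore pressure: u = 9.81×(3.4 − 1.3) = 20.601 kPa.
Initial effective stress: σ'_0 = σ_v − u = 58.52 − 20.601 = 37.919 kPa.
Stress increase at mid-clay by the 2:1 spreading method:
Δσ = qBL/((B+z)(L+z)) = 250×3.5×3.5/((3.5+3.4)(3.5+3.4)) = 64.325 kPa
Final effective stress: σ'_f = 37.919 + 64.325 = 102.24 kPa.
σ'_f = 102.24 > σ'_p = 53.1 kPa, so the stress path crosses the preconsolidation pressure — recompression up to σ'_p, then virgin compression beyond:
S_c = H/(1+e₀)·[C_r·log₁₀(σ'_p/σ'_0) + C_c·log₁₀(σ'_f/σ'_p)]
    = 2.2/1.68 × [0.071×log₁₀(53.1/37.919) + 0.4×log₁₀(102.24/53.1)]
    = 1.3095 × [0.010383 + 0.11381] = 0.1626 m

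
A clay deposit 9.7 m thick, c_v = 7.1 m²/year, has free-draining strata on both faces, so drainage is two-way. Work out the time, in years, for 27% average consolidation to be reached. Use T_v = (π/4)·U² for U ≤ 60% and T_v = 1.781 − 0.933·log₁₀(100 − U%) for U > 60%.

t ≈ 0.19 years

Drainage path length: H_d = H/2 = 4.85 m (double drainage).
U ≤ 60%: T_v = (π/4)·U² = (π/4)×0.27² = 0.057256.
t = T_v·H_d²/c_v = 0.057256×4.85²/7.1 = 0.1897 years.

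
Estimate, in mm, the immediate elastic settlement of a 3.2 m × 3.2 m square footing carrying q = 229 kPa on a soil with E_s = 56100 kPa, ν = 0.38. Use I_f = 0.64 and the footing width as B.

Immediate (elastic) settlement: S_e = q·B·(1−ν²)/E_s · I_f.
S_e = 229 × 3.2 × (1 − 0.38²) / 56100 × 0.64
    = 229 × 3.2 × 0.8556 / 56100 × 0.64
    = 0.007153 m = 7.153 mm

S_e ≈ 7.15 mm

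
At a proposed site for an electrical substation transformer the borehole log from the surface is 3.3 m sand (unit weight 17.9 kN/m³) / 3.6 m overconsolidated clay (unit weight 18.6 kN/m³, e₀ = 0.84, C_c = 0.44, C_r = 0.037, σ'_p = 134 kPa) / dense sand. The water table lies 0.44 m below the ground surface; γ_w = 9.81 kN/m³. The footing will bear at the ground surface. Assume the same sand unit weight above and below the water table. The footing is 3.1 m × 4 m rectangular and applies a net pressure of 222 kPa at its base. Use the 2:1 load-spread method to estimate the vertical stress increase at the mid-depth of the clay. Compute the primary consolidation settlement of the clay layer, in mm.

Mid-depth of clay below the ground surface: z = 3.3 + 3.6/2 = 5.1 m.
Total vertical stress at mid-clay: σ_v = 17.9×3.3 + 18.6×1.8 = 92.55 kPa.
Pore pressure: u = 9.81×(5.1 − 0.44) = 45.715 kPa.
Initial effective stress: σ'_0 = σ_v − u = 92.55 − 45.715 = 46.835 kPa.
Stress increase at mid-clay by the 2:1 spreading method:
Δσ = qBL/((B+z)(L+z)) = 222×3.1×4/((3.1+5.1)(4+5.1)) = 36.891 kPa
Final effective stress: σ'_f = 46.835 + 36.891 = 83.726 kPa.
σ'_f = 83.726 ≤ σ'_p = 134 kPa, so the clay remains overconsolidated and only the recompression index applies:
S_c = C_r·H/(1+e₀)·log₁₀(σ'_f/σ'_0) = 0.037×3.6/1.84×log₁₀(83.726/46.835)
    = 0.07239 × 0.25229 = 0.01826 m

S_c ≈ 18.3 mm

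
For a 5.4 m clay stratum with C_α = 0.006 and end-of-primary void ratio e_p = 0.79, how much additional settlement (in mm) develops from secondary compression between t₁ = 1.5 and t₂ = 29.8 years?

Secondary compression: S_s = C_α·H/(1+e_p)·log₁₀(t₂/t₁)
S_s = 0.006×5.4/(1+0.79)×log₁₀(29.8/1.5)
    = 0.0181 × 1.298 = 0.0235 m

S_s ≈ 23.5 mm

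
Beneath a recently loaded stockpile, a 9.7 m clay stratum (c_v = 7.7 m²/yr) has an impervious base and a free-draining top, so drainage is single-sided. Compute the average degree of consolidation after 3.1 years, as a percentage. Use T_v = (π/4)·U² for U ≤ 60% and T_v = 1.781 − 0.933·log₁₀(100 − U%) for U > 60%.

U ≈ 56.8 %

Drainage path length: H_d = H = 9.7 m (single drainage).
T_v = c_v·t/H_d² = 7.7×3.1/9.7² = 0.25369.
T_v = 0.25369 corresponds to the U ≤ 60% branch:
U = √(4T_v/π) = 0.5683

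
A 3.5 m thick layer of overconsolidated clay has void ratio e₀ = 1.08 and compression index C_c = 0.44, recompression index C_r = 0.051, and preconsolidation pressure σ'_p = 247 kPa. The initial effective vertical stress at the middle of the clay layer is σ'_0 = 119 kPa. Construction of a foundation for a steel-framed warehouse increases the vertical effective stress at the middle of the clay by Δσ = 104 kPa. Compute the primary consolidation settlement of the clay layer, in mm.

S_c ≈ 23.4 mm

Final effective stress: σ'_f = 119 + 104 = 223 kPa.
σ'_f = 223 ≤ σ'_p = 247 kPa, so the clay remains overconsolidated and only the recompression index applies:
S_c = C_r·H/(1+e₀)·log₁₀(σ'_f/σ'_0) = 0.051×3.5/2.08×log₁₀(223/119)
    = 0.085818 × 0.27276 = 0.02341 m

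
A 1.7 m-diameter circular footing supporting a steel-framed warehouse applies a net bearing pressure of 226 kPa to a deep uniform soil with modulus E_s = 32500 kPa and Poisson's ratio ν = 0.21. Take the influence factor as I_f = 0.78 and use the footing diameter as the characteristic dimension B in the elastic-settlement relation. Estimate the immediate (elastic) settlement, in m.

S_e ≈ 0.00881 m

Immediate (elastic) settlement: S_e = q·B·(1−ν²)/E_s · I_f.
S_e = 226 × 1.7 × (1 − 0.21²) / 32500 × 0.78
    = 226 × 1.7 × 0.9559 / 32500 × 0.78
    = 0.008814 m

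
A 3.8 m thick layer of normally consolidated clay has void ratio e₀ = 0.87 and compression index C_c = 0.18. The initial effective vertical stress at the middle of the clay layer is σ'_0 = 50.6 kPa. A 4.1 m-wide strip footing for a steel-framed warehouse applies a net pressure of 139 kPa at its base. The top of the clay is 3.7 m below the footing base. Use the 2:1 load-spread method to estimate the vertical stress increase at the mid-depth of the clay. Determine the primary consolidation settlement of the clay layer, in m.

Mid-depth of clay below the footing base: z = 3.7 + 3.8/2 = 5.6 m.
Stress increase at mid-clay by the 2:1 spreading method:
Δσ = qB/(B+z) = 139×4.1/(4.1+5.6) = 58.753 kPa
Final effective stress: σ'_f = σ'_0 + Δσ = 50.6 + 58.753 = 109.35 kPa.
Normally consolidated clay, so the full stress increment lies on the virgin compression line:
S_c = C_c·H/(1+e₀)·log₁₀(σ'_f/σ'_0) = 0.18×3.8/(1+0.87)×log₁₀(109.35/50.6)
    = 0.36578 × 0.33467 = 0.1224 m

S_c ≈ 0.122 m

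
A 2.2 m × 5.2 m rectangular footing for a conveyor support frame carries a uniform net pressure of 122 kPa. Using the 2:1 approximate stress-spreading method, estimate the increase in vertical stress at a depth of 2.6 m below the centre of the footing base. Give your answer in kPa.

By the 2:1 method the load spreads at 1 horizontal : 2 vertical, so at depth z the loaded area has grown by z in each plan dimension:
Δσ = qBL/((B+z)(L+z)) = 122×2.2×5.2/((2.2+2.6)(5.2+2.6)) = 37.278 kPa

Δσ_z ≈ 37.3 kPa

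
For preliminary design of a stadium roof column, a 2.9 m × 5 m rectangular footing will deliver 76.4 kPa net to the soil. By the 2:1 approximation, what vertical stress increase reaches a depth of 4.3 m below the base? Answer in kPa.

Δσ_z ≈ 16.5 kPa

By the 2:1 method the load spreads at 1 horizontal : 2 vertical, so at depth z the loaded area has grown by z in each plan dimension:
Δσ = qBL/((B+z)(L+z)) = 76.4×2.9×5/((2.9+4.3)(5+4.3)) = 16.544 kPa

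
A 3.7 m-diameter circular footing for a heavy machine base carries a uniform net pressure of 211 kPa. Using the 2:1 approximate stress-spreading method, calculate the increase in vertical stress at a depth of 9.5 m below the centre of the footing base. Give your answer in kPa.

By the 2:1 method the load spreads at 1 horizontal : 2 vertical, so at depth z the loaded area has grown by z in each plan dimension:
Δσ ≈ qD²/(D+z)² = 211×3.7²/(3.7+9.5)² = 16.578 kPa

Δσ_z ≈ 16.6 kPa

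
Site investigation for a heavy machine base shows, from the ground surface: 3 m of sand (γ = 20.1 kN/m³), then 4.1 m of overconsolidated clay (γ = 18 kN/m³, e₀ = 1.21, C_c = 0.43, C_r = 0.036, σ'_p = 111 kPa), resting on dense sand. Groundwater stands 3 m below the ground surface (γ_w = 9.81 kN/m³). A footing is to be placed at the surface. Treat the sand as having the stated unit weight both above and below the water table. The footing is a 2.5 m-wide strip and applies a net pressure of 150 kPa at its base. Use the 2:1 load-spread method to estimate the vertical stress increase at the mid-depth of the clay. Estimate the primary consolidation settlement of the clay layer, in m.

Mid-depth of clay below the ground surface: z = 3 + 4.1/2 = 5.05 m.
Total vertical stress at mid-clay: σ_v = 20.1×3 + 18×2.05 = 97.2 kPa.
Pore pressure: u = 9.81×(5.05 − 3) = 20.11 kPa.
Initial effective stress: σ'_0 = σ_v − u = 97.2 − 20.11 = 77.09 kPa.
Stress increase at mid-clay by the 2:1 spreading method:
Δσ = qB/(B+z) = 150×2.5/(2.5+5.05) = 49.669 kPa
Final effective stress: σ'_f = 77.09 + 49.669 = 126.76 kPa.
σ'_f = 126.76 > σ'_p = 111 kPa, so the stress path crosses the preconsolidation pressure — recompression up to σ'_p, then virgin compression beyond:
S_c = H/(1+e₀)·[C_r·log₁₀(σ'_p/σ'_0) + C_c·log₁₀(σ'_f/σ'_p)]
    = 4.1/2.21 × [0.036×log₁₀(111/77.09) + 0.43×log₁₀(126.76/111)]
    = 1.8552 × [0.0056997 + 0.024793] = 0.05657 m

S_c ≈ 0.0566 m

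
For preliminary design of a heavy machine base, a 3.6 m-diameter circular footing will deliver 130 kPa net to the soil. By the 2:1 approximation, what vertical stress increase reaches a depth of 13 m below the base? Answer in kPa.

Δσ_z ≈ 6.11 kPa

By the 2:1 method the load spreads at 1 horizontal : 2 vertical, so at depth z the loaded area has grown by z in each plan dimension:
Δσ ≈ qD²/(D+z)² = 130×3.6²/(3.6+13)² = 6.1141 kPa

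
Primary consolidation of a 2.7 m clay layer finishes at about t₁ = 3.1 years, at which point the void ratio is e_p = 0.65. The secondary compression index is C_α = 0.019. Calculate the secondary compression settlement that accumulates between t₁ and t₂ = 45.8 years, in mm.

S_s ≈ 36.4 mm

Secondary compression: S_s = C_α·H/(1+e_p)·log₁₀(t₂/t₁)
S_s = 0.019×2.7/(1+0.65)×log₁₀(45.8/3.1)
    = 0.03109 × 1.17 = 0.03636 m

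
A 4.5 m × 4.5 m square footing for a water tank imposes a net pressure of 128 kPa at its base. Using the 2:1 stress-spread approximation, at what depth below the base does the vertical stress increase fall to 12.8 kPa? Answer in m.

2:1 spreading — at depth z the loaded area has grown by z in each plan dimension:
qB²/(B+z)² = Δσ_z ⇒ z = B(√(q/Δσ_z) − 1) = 4.5×(√(128/12.8) − 1) = 9.73 m

z ≈ 9.73 m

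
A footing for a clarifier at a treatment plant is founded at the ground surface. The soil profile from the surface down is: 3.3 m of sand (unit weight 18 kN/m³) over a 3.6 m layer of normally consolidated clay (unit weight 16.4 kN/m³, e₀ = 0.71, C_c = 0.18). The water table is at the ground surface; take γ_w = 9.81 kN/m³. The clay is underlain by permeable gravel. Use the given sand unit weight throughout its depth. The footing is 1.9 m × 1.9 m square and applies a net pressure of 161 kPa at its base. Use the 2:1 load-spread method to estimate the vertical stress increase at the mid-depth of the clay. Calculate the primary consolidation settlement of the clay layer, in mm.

Mid-depth of clay below the ground surface: z = 3.3 + 3.6/2 = 5.1 m.
Total vertical stress at mid-clay: σ_v = 18×3.3 + 16.4×1.8 = 88.92 kPa.
Pore pressure: u = 9.81×(5.1 − 0) = 50.031 kPa.
Initial effective stress: σ'_0 = σ_v − u = 88.92 − 50.031 = 38.889 kPa.
Stress increase at mid-clay by the 2:1 spreading method:
Δσ = qBL/((B+z)(L+z)) = 161×1.9×1.9/((1.9+5.1)(1.9+5.1)) = 11.861 kPa
Final effective stress: σ'_f = σ'_0 + Δσ = 38.889 + 11.861 = 50.75 kPa.
Normally consolidated clay, so the full stress increment lies on the virgin compression line:
S_c = C_c·H/(1+e₀)·log₁₀(σ'_f/σ'_0) = 0.18×3.6/(1+0.71)×log₁₀(50.75/38.889)
    = 0.37895 × 0.11561 = 0.04381 m

S_c ≈ 43.8 mm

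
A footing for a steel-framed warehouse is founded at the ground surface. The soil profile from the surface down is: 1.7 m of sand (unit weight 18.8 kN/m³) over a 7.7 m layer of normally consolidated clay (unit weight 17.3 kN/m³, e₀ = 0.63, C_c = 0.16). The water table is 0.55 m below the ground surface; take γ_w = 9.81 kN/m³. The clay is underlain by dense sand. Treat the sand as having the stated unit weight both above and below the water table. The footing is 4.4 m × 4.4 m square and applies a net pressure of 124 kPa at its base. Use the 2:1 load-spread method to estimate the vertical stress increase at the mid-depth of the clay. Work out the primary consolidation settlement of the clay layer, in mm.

Mid-depth of clay below the ground surface: z = 1.7 + 7.7/2 = 5.55 m.
Total vertical stress at mid-clay: σ_v = 18.8×1.7 + 17.3×3.85 = 98.565 kPa.
Pore pressure: u = 9.81×(5.55 − 0.55) = 49.05 kPa.
Initial effective stress: σ'_0 = σ_v − u = 98.565 − 49.05 = 49.515 kPa.
Stress increase at mid-clay by the 2:1 spreading method:
Δσ = qBL/((B+z)(L+z)) = 124×4.4×4.4/((4.4+5.55)(4.4+5.55)) = 24.248 kPa
Final effective stress: σ'_f = σ'_0 + Δσ = 49.515 + 24.248 = 73.763 kPa.
Normally consolidated clay, so the full stress increment lies on the virgin compression line:
S_c = C_c·H/(1+e₀)·log₁₀(σ'_f/σ'_0) = 0.16×7.7/(1+0.63)×log₁₀(73.763/49.515)
    = 0.75583 × 0.1731 = 0.1308 m

S_c ≈ 131 mm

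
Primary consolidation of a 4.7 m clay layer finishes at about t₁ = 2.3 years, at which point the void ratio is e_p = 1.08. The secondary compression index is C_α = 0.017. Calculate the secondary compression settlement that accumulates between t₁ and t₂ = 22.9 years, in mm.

S_s ≈ 38.3 mm

Secondary compression: S_s = C_α·H/(1+e_p)·log₁₀(t₂/t₁)
S_s = 0.017×4.7/(1+1.08)×log₁₀(22.9/2.3)
    = 0.03841 × 0.9981 = 0.03834 m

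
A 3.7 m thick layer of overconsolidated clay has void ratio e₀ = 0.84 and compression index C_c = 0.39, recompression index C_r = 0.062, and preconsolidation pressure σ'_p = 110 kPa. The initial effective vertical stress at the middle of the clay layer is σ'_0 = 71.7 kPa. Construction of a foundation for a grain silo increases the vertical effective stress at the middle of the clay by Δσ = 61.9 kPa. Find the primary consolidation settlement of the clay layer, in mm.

Final effective stress: σ'_f = 71.7 + 61.9 = 133.6 kPa.
σ'_f = 133.6 > σ'_p = 110 kPa, so the stress path crosses the preconsolidation pressure — recompression up to σ'_p, then virgin compression beyond:
S_c = H/(1+e₀)·[C_r·log₁₀(σ'_p/σ'_0) + C_c·log₁₀(σ'_f/σ'_p)]
    = 3.7/1.84 × [0.062×log₁₀(110/71.7) + 0.39×log₁₀(133.6/110)]
    = 2.0109 × [0.011524 + 0.032921] = 0.08937 m

S_c ≈ 89.4 mm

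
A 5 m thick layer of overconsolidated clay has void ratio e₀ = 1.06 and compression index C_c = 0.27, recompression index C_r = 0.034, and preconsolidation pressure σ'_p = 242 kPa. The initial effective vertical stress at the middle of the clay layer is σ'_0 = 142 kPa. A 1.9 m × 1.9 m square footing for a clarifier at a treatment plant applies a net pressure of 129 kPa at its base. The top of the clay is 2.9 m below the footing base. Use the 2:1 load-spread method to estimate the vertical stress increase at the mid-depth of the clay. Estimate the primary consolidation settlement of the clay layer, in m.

S_c ≈ 0.00214 m

Mid-depth of clay below the footing base: z = 2.9 + 5/2 = 5.4 m.
Stress increase at mid-clay by the 2:1 spreading method:
Δσ = qBL/((B+z)(L+z)) = 129×1.9×1.9/((1.9+5.4)(1.9+5.4)) = 8.7388 kPa
Final effective stress: σ'_f = 142 + 8.7388 = 150.74 kPa.
σ'_f = 150.74 ≤ σ'_p = 242 kPa, so the clay remains overconsolidated and only the recompression index applies:
S_c = C_r·H/(1+e₀)·log₁₀(σ'_f/σ'_0) = 0.034×5/2.06×log₁₀(150.74/142)
    = 0.082525 × 0.02594 = 0.002141 m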